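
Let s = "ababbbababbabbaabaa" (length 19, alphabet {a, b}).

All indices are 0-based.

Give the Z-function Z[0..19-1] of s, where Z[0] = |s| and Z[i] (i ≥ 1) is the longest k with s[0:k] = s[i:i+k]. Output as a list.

[19, 0, 2, 0, 0, 0, 5, 0, 2, 0, 0, 2, 0, 0, 1, 3, 0, 1, 1]

Z[0]=19
i=1: fresh scan; Z[1]=0
i=2: fresh scan; Z[2]=2 grow→box=[2,4)
i=3: min(r-i=1, Z[1]=0)=0; Z[3]=0
i=4: fresh scan; Z[4]=0
i=5: fresh scan; Z[5]=0
i=6: fresh scan; Z[6]=5 grow→box=[6,11)
i=7: min(r-i=4, Z[1]=0)=0; Z[7]=0
i=8: min(r-i=3, Z[2]=2)=2; Z[8]=2
i=9: min(r-i=2, Z[3]=0)=0; Z[9]=0
i=10: min(r-i=1, Z[4]=0)=0; Z[10]=0
i=11: fresh scan; Z[11]=2 grow→box=[11,13)
i=12: min(r-i=1, Z[1]=0)=0; Z[12]=0
i=13: fresh scan; Z[13]=0
i=14: fresh scan; Z[14]=1 grow→box=[14,15)
i=15: fresh scan; Z[15]=3 grow→box=[15,18)
i=16: min(r-i=2, Z[1]=0)=0; Z[16]=0
i=17: min(r-i=1, Z[2]=2)=1; Z[17]=1
i=18: fresh scan; Z[18]=1 grow→box=[18,19)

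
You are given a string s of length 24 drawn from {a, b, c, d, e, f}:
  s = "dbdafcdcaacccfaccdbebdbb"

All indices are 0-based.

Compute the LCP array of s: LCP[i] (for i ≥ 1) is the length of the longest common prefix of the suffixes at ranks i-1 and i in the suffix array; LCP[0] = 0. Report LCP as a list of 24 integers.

sorted suffixes:
  #0 SA[0]=8  'aacccfaccdbebdbb'
  #1 SA[1]=9  'acccfaccdbebdbb'
  #2 SA[2]=14  'accdbebdbb'
  #3 SA[3]=3  'afcdcaacccfaccdbebdbb'
  #4 SA[4]=23  'b'
  #5 SA[5]=22  'bb'
  #6 SA[6]=1  'bdafcdcaacccfaccdbebdbb'
  #7 SA[7]=20  'bdbb'
  #8 SA[8]=18  'bebdbb'
  #9 SA[9]=7  'caacccfaccdbebdbb'
  #10 SA[10]=10  'cccfaccdbebdbb'
  #11 SA[11]=15  'ccdbebdbb'
  #12 SA[12]=11  'ccfaccdbebdbb'
  #13 SA[13]=16  'cdbebdbb'
  #14 SA[14]=5  'cdcaacccfaccdbebdbb'
  #15 SA[15]=12  'cfaccdbebdbb'
  #16 SA[16]=2  'dafcdcaacccfaccdbebdbb'
  #17 SA[17]=21  'dbb'
  #18 SA[18]=0  'dbdafcdcaacccfaccdbebdbb'
  #19 SA[19]=17  'dbebdbb'
  #20 SA[20]=6  'dcaacccfaccdbebdbb'
  #21 SA[21]=19  'ebdbb'
  #22 SA[22]=13  'faccdbebdbb'
  #23 SA[23]=4  'fcdcaacccfaccdbebdbb'

SA = [8, 9, 14, 3, 23, 22, 1, 20, 18, 7, 10, 15, 11, 16, 5, 12, 2, 21, 0, 17, 6, 19, 13, 4]
i: (SA[i-1],SA[i]) lcp shared
  1: (8,9) 1 'a'
  2: (9,14) 3 'acc'
  3: (14,3) 1 'a'
  4: (3,23) 0 ''
  5: (23,22) 1 'b'
  6: (22,1) 1 'b'
  7: (1,20) 2 'bd'
  8: (20,18) 1 'b'
  9: (18,7) 0 ''
  10: (7,10) 1 'c'
  11: (10,15) 2 'cc'
  12: (15,11) 2 'cc'
  13: (11,16) 1 'c'
  14: (16,5) 2 'cd'
  15: (5,12) 1 'c'
  16: (12,2) 0 ''
  17: (2,21) 1 'd'
  18: (21,0) 2 'db'
  19: (0,17) 2 'db'
  20: (17,6) 1 'd'
  21: (6,19) 0 ''
  22: (19,13) 0 ''
  23: (13,4) 1 'f'

[0, 1, 3, 1, 0, 1, 1, 2, 1, 0, 1, 2, 2, 1, 2, 1, 0, 1, 2, 2, 1, 0, 0, 1]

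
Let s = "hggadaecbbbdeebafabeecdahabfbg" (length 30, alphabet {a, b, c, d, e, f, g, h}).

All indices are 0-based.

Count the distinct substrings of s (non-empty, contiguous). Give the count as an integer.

rank | idx | suffix
   0 |  17 | abeecdahabfbg
   1 |  25 | abfbg
   2 |   3 | adaecbbbdeebafabeecdahabfbg
   3 |   5 | aecbbbdeebafabeecdahabfbg
   4 |  15 | afabeecdahabfbg
   5 |  23 | ahabfbg
   6 |  14 | bafabeecdahabfbg
   7 |   8 | bbbdeebafabeecdahabfbg
   8 |   9 | bbdeebafabeecdahabfbg
   9 |  10 | bdeebafabeecdahabfbg
  10 |  18 | beecdahabfbg
  11 |  26 | bfbg
  12 |  28 | bg
  13 |   7 | cbbbdeebafabeecdahabfbg
  14 |  21 | cdahabfbg
  15 |   4 | daecbbbdeebafabeecdahabfbg
  16 |  22 | dahabfbg
  17 |  11 | deebafabeecdahabfbg
  18 |  13 | ebafabeecdahabfbg
  19 |   6 | ecbbbdeebafabeecdahabfbg
  20 |  20 | ecdahabfbg
  21 |  12 | eebafabeecdahabfbg
  22 |  19 | eecdahabfbg
  23 |  16 | fabeecdahabfbg
  24 |  27 | fbg
  25 |  29 | g
  26 |   2 | gadaecbbbdeebafabeecdahabfbg
  27 |   1 | ggadaecbbbdeebafabeecdahabfbg
  28 |  24 | habfbg
  29 |   0 | hggadaecbbbdeebafabeecdahabfbg

SA = [17, 25, 3, 5, 15, 23, 14, 8, 9, 10, 18, 26, 28, 7, 21, 4, 22, 11, 13, 6, 20, 12, 19, 16, 27, 29, 2, 1, 24, 0]
rank  pair      lcp
   1  s[17:],s[25:]  2  'ab'
   2  s[25:],s[3:]  1  'a'
   3  s[3:],s[5:]  1  'a'
   4  s[5:],s[15:]  1  'a'
   5  s[15:],s[23:]  1  'a'
   6  s[23:],s[14:]  0  ''
   7  s[14:],s[8:]  1  'b'
   8  s[8:],s[9:]  2  'bb'
   9  s[9:],s[10:]  1  'b'
  10  s[10:],s[18:]  1  'b'
  11  s[18:],s[26:]  1  'b'
  12  s[26:],s[28:]  1  'b'
  13  s[28:],s[7:]  0  ''
  14  s[7:],s[21:]  1  'c'
  15  s[21:],s[4:]  0  ''
  16  s[4:],s[22:]  2  'da'
  17  s[22:],s[11:]  1  'd'
  18  s[11:],s[13:]  0  ''
  19  s[13:],s[6:]  1  'e'
  20  s[6:],s[20:]  2  'ec'
  21  s[20:],s[12:]  1  'e'
  22  s[12:],s[19:]  2  'ee'
  23  s[19:],s[16:]  0  ''
  24  s[16:],s[27:]  1  'f'
  25  s[27:],s[29:]  0  ''
  26  s[29:],s[2:]  1  'g'
  27  s[2:],s[1:]  1  'g'
  28  s[1:],s[24:]  0  ''
  29  s[24:],s[0:]  1  'h'

n(n+1)/2 = 30·31/2 = 465
Σ LCP = 0 + 2 + 1 + 1 + 1 + 1 + 0 + 1 + 2 + 1 + 1 + 1 + 1 + 0 + 1 + 0 + 2 + 1 + 0 + 1 + 2 + 1 + 2 + 0 + 1 + 0 + 1 + 1 + 0 + 1 = 27
distinct = 465 − 27 = 438

438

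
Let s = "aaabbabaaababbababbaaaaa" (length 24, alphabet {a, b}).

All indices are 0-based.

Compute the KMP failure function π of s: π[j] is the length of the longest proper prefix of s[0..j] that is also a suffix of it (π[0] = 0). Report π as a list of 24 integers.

[0, 1, 2, 0, 0, 1, 0, 1, 2, 3, 4, 1, 0, 0, 1, 0, 1, 0, 0, 1, 2, 3, 3, 3]

π[0] = 0
j=1 s[j]='a': π[1]=1 (border 'a')
j=2 s[j]='a': π[2]=2 (border 'aa')
j=3 s[j]='b': k: 2→1→0; π[3]=0 (border '')
j=4 s[j]='b': π[4]=0 (border '')
j=5 s[j]='a': π[5]=1 (border 'a')
j=6 s[j]='b': k: 1→0; π[6]=0 (border '')
j=7 s[j]='a': π[7]=1 (border 'a')
j=8 s[j]='a': π[8]=2 (border 'aa')
j=9 s[j]='a': π[9]=3 (border 'aaa')
j=10 s[j]='b': π[10]=4 (border 'aaab')
j=11 s[j]='a': k: 4→0; π[11]=1 (border 'a')
j=12 s[j]='b': k: 1→0; π[12]=0 (border '')
j=13 s[j]='b': π[13]=0 (border '')
j=14 s[j]='a': π[14]=1 (border 'a')
j=15 s[j]='b': k: 1→0; π[15]=0 (border '')
j=16 s[j]='a': π[16]=1 (border 'a')
j=17 s[j]='b': k: 1→0; π[17]=0 (border '')
j=18 s[j]='b': π[18]=0 (border '')
j=19 s[j]='a': π[19]=1 (border 'a')
j=20 s[j]='a': π[20]=2 (border 'aa')
j=21 s[j]='a': π[21]=3 (border 'aaa')
j=22 s[j]='a': k: 3→2; π[22]=3 (border 'aaa')
j=23 s[j]='a': k: 3→2; π[23]=3 (border 'aaa')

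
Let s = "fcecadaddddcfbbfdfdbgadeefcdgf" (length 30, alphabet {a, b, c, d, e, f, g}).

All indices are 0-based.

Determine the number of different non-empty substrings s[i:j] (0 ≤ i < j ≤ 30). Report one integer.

sorted suffixes:
  #0 SA[0]=4  'adaddddcfbbfdfdbgadeefcdgf'
  #1 SA[1]=6  'addddcfbbfdfdbgadeefcdgf'
  #2 SA[2]=21  'adeefcdgf'
  #3 SA[3]=13  'bbfdfdbgadeefcdgf'
  #4 SA[4]=14  'bfdfdbgadeefcdgf'
  #5 SA[5]=19  'bgadeefcdgf'
  #6 SA[6]=3  'cadaddddcfbbfdfdbgadeefcdgf'
  #7 SA[7]=26  'cdgf'
  #8 SA[8]=1  'cecadaddddcfbbfdfdbgadeefcdgf'
  #9 SA[9]=11  'cfbbfdfdbgadeefcdgf'
  #10 SA[10]=5  'daddddcfbbfdfdbgadeefcdgf'
  #11 SA[11]=18  'dbgadeefcdgf'
  #12 SA[12]=10  'dcfbbfdfdbgadeefcdgf'
  #13 SA[13]=9  'ddcfbbfdfdbgadeefcdgf'
  #14 SA[14]=8  'dddcfbbfdfdbgadeefcdgf'
  #15 SA[15]=7  'ddddcfbbfdfdbgadeefcdgf'
  #16 SA[16]=22  'deefcdgf'
  #17 SA[17]=16  'dfdbgadeefcdgf'
  #18 SA[18]=27  'dgf'
  #19 SA[19]=2  'ecadaddddcfbbfdfdbgadeefcdgf'
  #20 SA[20]=23  'eefcdgf'
  #21 SA[21]=24  'efcdgf'
  #22 SA[22]=29  'f'
  #23 SA[23]=12  'fbbfdfdbgadeefcdgf'
  #24 SA[24]=25  'fcdgf'
  #25 SA[25]=0  'fcecadaddddcfbbfdfdbgadeefcdgf'
  #26 SA[26]=17  'fdbgadeefcdgf'
  #27 SA[27]=15  'fdfdbgadeefcdgf'
  #28 SA[28]=20  'gadeefcdgf'
  #29 SA[29]=28  'gf'

SA = [4, 6, 21, 13, 14, 19, 3, 26, 1, 11, 5, 18, 10, 9, 8, 7, 22, 16, 27, 2, 23, 24, 29, 12, 25, 0, 17, 15, 20, 28]
i: (SA[i-1],SA[i]) lcp shared
  1: (4,6) 2 'ad'
  2: (6,21) 2 'ad'
  3: (21,13) 0 ''
  4: (13,14) 1 'b'
  5: (14,19) 1 'b'
  6: (19,3) 0 ''
  7: (3,26) 1 'c'
  8: (26,1) 1 'c'
  9: (1,11) 1 'c'
  10: (11,5) 0 ''
  11: (5,18) 1 'd'
  12: (18,10) 1 'd'
  13: (10,9) 1 'd'
  14: (9,8) 2 'dd'
  15: (8,7) 3 'ddd'
  16: (7,22) 1 'd'
  17: (22,16) 1 'd'
  18: (16,27) 1 'd'
  19: (27,2) 0 ''
  20: (2,23) 1 'e'
  21: (23,24) 1 'e'
  22: (24,29) 0 ''
  23: (29,12) 1 'f'
  24: (12,25) 1 'f'
  25: (25,0) 2 'fc'
  26: (0,17) 1 'f'
  27: (17,15) 2 'fd'
  28: (15,20) 0 ''
  29: (20,28) 1 'g'

n(n+1)/2 = 30·31/2 = 465
Σ LCP = 0 + 2 + 2 + 0 + 1 + 1 + 0 + 1 + 1 + 1 + 0 + 1 + 1 + 1 + 2 + 3 + 1 + 1 + 1 + 0 + 1 + 1 + 0 + 1 + 1 + 2 + 1 + 2 + 0 + 1 = 30
distinct = 465 − 30 = 435

435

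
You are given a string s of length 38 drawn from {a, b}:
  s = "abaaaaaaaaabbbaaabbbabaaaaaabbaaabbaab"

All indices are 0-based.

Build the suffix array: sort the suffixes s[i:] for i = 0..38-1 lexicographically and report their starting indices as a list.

[2, 3, 4, 22, 5, 23, 6, 24, 7, 25, 30, 8, 14, 35, 26, 31, 9, 15, 36, 0, 20, 27, 32, 10, 16, 37, 1, 21, 29, 13, 34, 19, 28, 12, 33, 18, 11, 17]

rank→(start, suffix):
  0 → (2, 'aaaaaaaaabbbaaabbbabaaaaaabbaaabbaab')
  1 → (3, 'aaaaaaaabbbaaabbbabaaaaaabbaaabbaab')
  2 → (4, 'aaaaaaabbbaaabbbabaaaaaabbaaabbaab')
  3 → (22, 'aaaaaabbaaabbaab')
  4 → (5, 'aaaaaabbbaaabbbabaaaaaabbaaabbaab')
  5 → (23, 'aaaaabbaaabbaab')
  6 → (6, 'aaaaabbbaaabbbabaaaaaabbaaabbaab')
  7 → (24, 'aaaabbaaabbaab')
  8 → (7, 'aaaabbbaaabbbabaaaaaabbaaabbaab')
  9 → (25, 'aaabbaaabbaab')
  10 → (30, 'aaabbaab')
  11 → (8, 'aaabbbaaabbbabaaaaaabbaaabbaab')
  12 → (14, 'aaabbbabaaaaaabbaaabbaab')
  13 → (35, 'aab')
  14 → (26, 'aabbaaabbaab')
  15 → (31, 'aabbaab')
  16 → (9, 'aabbbaaabbbabaaaaaabbaaabbaab')
  17 → (15, 'aabbbabaaaaaabbaaabbaab')
  18 → (36, 'ab')
  19 → (0, 'abaaaaaaaaabbbaaabbbabaaaaaabbaaabbaab')
  20 → (20, 'abaaaaaabbaaabbaab')
  21 → (27, 'abbaaabbaab')
  22 → (32, 'abbaab')
  23 → (10, 'abbbaaabbbabaaaaaabbaaabbaab')
  24 → (16, 'abbbabaaaaaabbaaabbaab')
  25 → (37, 'b')
  26 → (1, 'baaaaaaaaabbbaaabbbabaaaaaabbaaabbaab')
  27 → (21, 'baaaaaabbaaabbaab')
  28 → (29, 'baaabbaab')
  29 → (13, 'baaabbbabaaaaaabbaaabbaab')
  30 → (34, 'baab')
  31 → (19, 'babaaaaaabbaaabbaab')
  32 → (28, 'bbaaabbaab')
  33 → (12, 'bbaaabbbabaaaaaabbaaabbaab')
  34 → (33, 'bbaab')
  35 → (18, 'bbabaaaaaabbaaabbaab')
  36 → (11, 'bbbaaabbbabaaaaaabbaaabbaab')
  37 → (17, 'bbbabaaaaaabbaaabbaab')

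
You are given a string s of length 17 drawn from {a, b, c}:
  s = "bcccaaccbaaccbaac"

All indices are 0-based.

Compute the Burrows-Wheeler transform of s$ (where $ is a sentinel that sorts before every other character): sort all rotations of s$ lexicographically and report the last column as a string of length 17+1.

cbbcaaacc$accccaab

rank  rotation            last
    0  $bcccaaccbaaccbaac  c
    1  aac$bcccaaccbaaccb  b
    2  aaccbaac$bcccaaccb  b
    3  aaccbaaccbaac$bccc  c
    4  ac$bcccaaccbaaccba  a
    5  accbaac$bcccaaccba  a
    6  accbaaccbaac$bccca  a
    7  baac$bcccaaccbaacc  c
    8  baaccbaac$bcccaacc  c
    9  bcccaaccbaaccbaac$  $
   10  c$bcccaaccbaaccbaa  a
   11  caaccbaaccbaac$bcc  c
   12  cbaac$bcccaaccbaac  c
   13  cbaaccbaac$bcccaac  c
   14  ccaaccbaaccbaac$bc  c
   15  ccbaac$bcccaaccbaa  a
   16  ccbaaccbaac$bcccaa  a
   17  cccaaccbaaccbaac$b  b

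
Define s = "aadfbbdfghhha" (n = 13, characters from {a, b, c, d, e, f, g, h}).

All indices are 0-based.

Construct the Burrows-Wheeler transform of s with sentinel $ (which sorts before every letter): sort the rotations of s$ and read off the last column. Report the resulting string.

rank  rotation        last
    0  $aadfbbdfghhha  a
    1  a$aadfbbdfghhh  h
    2  aadfbbdfghhha$  $
    3  adfbbdfghhha$a  a
    4  bbdfghhha$aadf  f
    5  bdfghhha$aadfb  b
    6  dfbbdfghhha$aa  a
    7  dfghhha$aadfbb  b
    8  fbbdfghhha$aad  d
    9  fghhha$aadfbbd  d
   10  ghhha$aadfbbdf  f
   11  ha$aadfbbdfghh  h
   12  hha$aadfbbdfgh  h
   13  hhha$aadfbbdfg  g

ah$afbabddfhhg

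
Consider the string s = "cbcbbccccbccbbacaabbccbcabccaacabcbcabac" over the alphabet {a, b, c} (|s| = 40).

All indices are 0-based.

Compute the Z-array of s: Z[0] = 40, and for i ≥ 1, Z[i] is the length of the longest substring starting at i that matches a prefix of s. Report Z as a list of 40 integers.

[40, 0, 2, 0, 0, 1, 1, 1, 3, 0, 1, 2, 0, 0, 0, 1, 0, 0, 0, 0, 1, 3, 0, 1, 0, 0, 1, 1, 0, 0, 1, 0, 0, 3, 0, 1, 0, 0, 0, 1]

Z[0]=40
i=1: fresh scan; Z[1]=0
i=2: fresh scan; Z[2]=2 extend→box=[2,4)
i=3: min(r-i=1, Z[1]=0)=0; Z[3]=0
i=4: fresh scan; Z[4]=0
i=5: fresh scan; Z[5]=1 extend→box=[5,6)
i=6: fresh scan; Z[6]=1 extend→box=[6,7)
i=7: fresh scan; Z[7]=1 extend→box=[7,8)
i=8: fresh scan; Z[8]=3 extend→box=[8,11)
i=9: min(r-i=2, Z[1]=0)=0; Z[9]=0
i=10: min(r-i=1, Z[2]=2)=1; Z[10]=1
i=11: fresh scan; Z[11]=2 extend→box=[11,13)
i=12: min(r-i=1, Z[1]=0)=0; Z[12]=0
i=13: fresh scan; Z[13]=0
i=14: fresh scan; Z[14]=0
i=15: fresh scan; Z[15]=1 extend→box=[15,16)
i=16: fresh scan; Z[16]=0
i=17: fresh scan; Z[17]=0
i=18: fresh scan; Z[18]=0
i=19: fresh scan; Z[19]=0
i=20: fresh scan; Z[20]=1 extend→box=[20,21)
i=21: fresh scan; Z[21]=3 extend→box=[21,24)
i=22: min(r-i=2, Z[1]=0)=0; Z[22]=0
i=23: min(r-i=1, Z[2]=2)=1; Z[23]=1
i=24: fresh scan; Z[24]=0
i=25: fresh scan; Z[25]=0
i=26: fresh scan; Z[26]=1 extend→box=[26,27)
i=27: fresh scan; Z[27]=1 extend→box=[27,28)
i=28: fresh scan; Z[28]=0
i=29: fresh scan; Z[29]=0
i=30: fresh scan; Z[30]=1 extend→box=[30,31)
i=31: fresh scan; Z[31]=0
i=32: fresh scan; Z[32]=0
i=33: fresh scan; Z[33]=3 extend→box=[33,36)
i=34: min(r-i=2, Z[1]=0)=0; Z[34]=0
i=35: min(r-i=1, Z[2]=2)=1; Z[35]=1
i=36: fresh scan; Z[36]=0
i=37: fresh scan; Z[37]=0
i=38: fresh scan; Z[38]=0
i=39: fresh scan; Z[39]=1 extend→box=[39,40)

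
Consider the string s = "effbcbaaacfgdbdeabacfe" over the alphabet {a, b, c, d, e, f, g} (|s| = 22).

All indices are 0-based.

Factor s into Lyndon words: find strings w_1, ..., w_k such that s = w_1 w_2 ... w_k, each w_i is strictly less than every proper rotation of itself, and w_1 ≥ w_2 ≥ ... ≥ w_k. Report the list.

["eff", "bc", "b", "aaacfgdbdeabacfe"]

emit factor 1: 'eff' (i=0, period=3)
emit factor 2: 'bc' (i=3, period=2)
emit factor 3: 'b' (i=5, period=1)
emit factor 4: 'aaacfgdbdeabacfe' (i=6, period=16)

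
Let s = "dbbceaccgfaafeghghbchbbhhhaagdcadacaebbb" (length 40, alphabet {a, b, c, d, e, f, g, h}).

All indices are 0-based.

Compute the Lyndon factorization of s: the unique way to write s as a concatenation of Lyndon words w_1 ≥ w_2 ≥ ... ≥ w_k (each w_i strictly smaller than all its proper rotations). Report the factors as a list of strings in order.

emit factor 1: 'd' (i=0, period=1)
emit factor 2: 'bbce' (i=1, period=4)
emit factor 3: 'accgf' (i=5, period=5)
emit factor 4: 'aafeghghbchbbhhhaagdcadacaebbb' (i=10, period=30)

["d", "bbce", "accgf", "aafeghghbchbbhhhaagdcadacaebbb"]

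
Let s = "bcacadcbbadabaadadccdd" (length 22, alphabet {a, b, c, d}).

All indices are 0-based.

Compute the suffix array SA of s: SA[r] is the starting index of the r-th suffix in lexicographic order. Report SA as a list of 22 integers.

rank | idx | suffix
   0 |  13 | aadadccdd
   1 |  11 | abaadadccdd
   2 |   2 | acadcbbadabaadadccdd
   3 |   9 | adabaadadccdd
   4 |  14 | adadccdd
   5 |   4 | adcbbadabaadadccdd
   6 |  16 | adccdd
   7 |  12 | baadadccdd
   8 |   8 | badabaadadccdd
   9 |   7 | bbadabaadadccdd
  10 |   0 | bcacadcbbadabaadadccdd
  11 |   1 | cacadcbbadabaadadccdd
  12 |   3 | cadcbbadabaadadccdd
  13 |   6 | cbbadabaadadccdd
  14 |  18 | ccdd
  15 |  19 | cdd
  16 |  21 | d
  17 |  10 | dabaadadccdd
  18 |  15 | dadccdd
  19 |   5 | dcbbadabaadadccdd
  20 |  17 | dccdd
  21 |  20 | dd

[13, 11, 2, 9, 14, 4, 16, 12, 8, 7, 0, 1, 3, 6, 18, 19, 21, 10, 15, 5, 17, 20]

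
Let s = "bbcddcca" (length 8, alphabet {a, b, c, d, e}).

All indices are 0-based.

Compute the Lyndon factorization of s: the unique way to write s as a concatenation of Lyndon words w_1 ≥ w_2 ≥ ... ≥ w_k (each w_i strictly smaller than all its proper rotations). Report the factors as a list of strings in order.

emit factor 1: 'bbcddcc' (i=0, period=7)
emit factor 2: 'a' (i=7, period=1)

["bbcddcc", "a"]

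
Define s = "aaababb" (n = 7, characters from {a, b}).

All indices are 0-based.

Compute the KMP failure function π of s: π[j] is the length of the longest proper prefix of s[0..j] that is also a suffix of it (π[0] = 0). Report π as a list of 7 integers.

[0, 1, 2, 0, 1, 0, 0]

π[0] = 0
j=1 s[j]='a': π[1]=1 (border 'a')
j=2 s[j]='a': π[2]=2 (border 'aa')
j=3 s[j]='b': k: 2→1→0; π[3]=0 (border '')
j=4 s[j]='a': π[4]=1 (border 'a')
j=5 s[j]='b': k: 1→0; π[5]=0 (border '')
j=6 s[j]='b': π[6]=0 (border '')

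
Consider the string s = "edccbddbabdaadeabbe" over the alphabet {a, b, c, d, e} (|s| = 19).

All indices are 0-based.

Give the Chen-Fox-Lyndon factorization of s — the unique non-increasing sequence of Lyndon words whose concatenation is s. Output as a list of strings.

emit factor 1: 'e' (i=0, period=1)
emit factor 2: 'd' (i=1, period=1)
emit factor 3: 'c' (i=2, period=1)
emit factor 4: 'c' (i=3, period=1)
emit factor 5: 'bdd' (i=4, period=3)
emit factor 6: 'b' (i=7, period=1)
emit factor 7: 'abd' (i=8, period=3)
emit factor 8: 'aadeabbe' (i=11, period=8)

["e", "d", "c", "c", "bdd", "b", "abd", "aadeabbe"]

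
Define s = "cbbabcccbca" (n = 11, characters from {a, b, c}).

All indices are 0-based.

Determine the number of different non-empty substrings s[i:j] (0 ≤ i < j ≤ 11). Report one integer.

55

rank | idx | suffix
   0 |  10 | a
   1 |   3 | abcccbca
   2 |   2 | babcccbca
   3 |   1 | bbabcccbca
   4 |   8 | bca
   5 |   4 | bcccbca
   6 |   9 | ca
   7 |   0 | cbbabcccbca
   8 |   7 | cbca
   9 |   6 | ccbca
  10 |   5 | cccbca

SA = [10, 3, 2, 1, 8, 4, 9, 0, 7, 6, 5]
i: (SA[i-1],SA[i]) lcp shared
  1: (10,3) 1 'a'
  2: (3,2) 0 ''
  3: (2,1) 1 'b'
  4: (1,8) 1 'b'
  5: (8,4) 2 'bc'
  6: (4,9) 0 ''
  7: (9,0) 1 'c'
  8: (0,7) 2 'cb'
  9: (7,6) 1 'c'
  10: (6,5) 2 'cc'

n(n+1)/2 = 11·12/2 = 66
Σ LCP = 0 + 1 + 0 + 1 + 1 + 2 + 0 + 1 + 2 + 1 + 2 = 11
distinct = 66 − 11 = 55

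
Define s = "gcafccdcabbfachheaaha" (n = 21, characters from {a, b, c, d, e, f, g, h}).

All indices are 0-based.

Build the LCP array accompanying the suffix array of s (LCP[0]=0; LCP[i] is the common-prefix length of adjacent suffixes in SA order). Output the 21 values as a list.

rank→(start, suffix):
  0 → (20, 'a')
  1 → (17, 'aaha')
  2 → (8, 'abbfachheaaha')
  3 → (12, 'achheaaha')
  4 → (2, 'afccdcabbfachheaaha')
  5 → (18, 'aha')
  6 → (9, 'bbfachheaaha')
  7 → (10, 'bfachheaaha')
  8 → (7, 'cabbfachheaaha')
  9 → (1, 'cafccdcabbfachheaaha')
  10 → (4, 'ccdcabbfachheaaha')
  11 → (5, 'cdcabbfachheaaha')
  12 → (13, 'chheaaha')
  13 → (6, 'dcabbfachheaaha')
  14 → (16, 'eaaha')
  15 → (11, 'fachheaaha')
  16 → (3, 'fccdcabbfachheaaha')
  17 → (0, 'gcafccdcabbfachheaaha')
  18 → (19, 'ha')
  19 → (15, 'heaaha')
  20 → (14, 'hheaaha')

SA = [20, 17, 8, 12, 2, 18, 9, 10, 7, 1, 4, 5, 13, 6, 16, 11, 3, 0, 19, 15, 14]
[i] adj suffixes → lcp
  [1] 20/17 → 1 ('a')
  [2] 17/8 → 1 ('a')
  [3] 8/12 → 1 ('a')
  [4] 12/2 → 1 ('a')
  [5] 2/18 → 1 ('a')
  [6] 18/9 → 0 ('')
  [7] 9/10 → 1 ('b')
  [8] 10/7 → 0 ('')
  [9] 7/1 → 2 ('ca')
  [10] 1/4 → 1 ('c')
  [11] 4/5 → 1 ('c')
  [12] 5/13 → 1 ('c')
  [13] 13/6 → 0 ('')
  [14] 6/16 → 0 ('')
  [15] 16/11 → 0 ('')
  [16] 11/3 → 1 ('f')
  [17] 3/0 → 0 ('')
  [18] 0/19 → 0 ('')
  [19] 19/15 → 1 ('h')
  [20] 15/14 → 1 ('h')

[0, 1, 1, 1, 1, 1, 0, 1, 0, 2, 1, 1, 1, 0, 0, 0, 1, 0, 0, 1, 1]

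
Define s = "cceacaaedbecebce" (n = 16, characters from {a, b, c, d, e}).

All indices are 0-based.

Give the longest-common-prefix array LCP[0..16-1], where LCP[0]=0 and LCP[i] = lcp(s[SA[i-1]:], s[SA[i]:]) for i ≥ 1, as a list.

rank→(start, suffix):
  0 → (5, 'aaedbecebce')
  1 → (3, 'acaaedbecebce')
  2 → (6, 'aedbecebce')
  3 → (13, 'bce')
  4 → (9, 'becebce')
  5 → (4, 'caaedbecebce')
  6 → (0, 'cceacaaedbecebce')
  7 → (14, 'ce')
  8 → (1, 'ceacaaedbecebce')
  9 → (11, 'cebce')
  10 → (8, 'dbecebce')
  11 → (15, 'e')
  12 → (2, 'eacaaedbecebce')
  13 → (12, 'ebce')
  14 → (10, 'ecebce')
  15 → (7, 'edbecebce')

SA = [5, 3, 6, 13, 9, 4, 0, 14, 1, 11, 8, 15, 2, 12, 10, 7]
i: (SA[i-1],SA[i]) lcp shared
  1: (5,3) 1 'a'
  2: (3,6) 1 'a'
  3: (6,13) 0 ''
  4: (13,9) 1 'b'
  5: (9,4) 0 ''
  6: (4,0) 1 'c'
  7: (0,14) 1 'c'
  8: (14,1) 2 'ce'
  9: (1,11) 2 'ce'
  10: (11,8) 0 ''
  11: (8,15) 0 ''
  12: (15,2) 1 'e'
  13: (2,12) 1 'e'
  14: (12,10) 1 'e'
  15: (10,7) 1 'e'

[0, 1, 1, 0, 1, 0, 1, 1, 2, 2, 0, 0, 1, 1, 1, 1]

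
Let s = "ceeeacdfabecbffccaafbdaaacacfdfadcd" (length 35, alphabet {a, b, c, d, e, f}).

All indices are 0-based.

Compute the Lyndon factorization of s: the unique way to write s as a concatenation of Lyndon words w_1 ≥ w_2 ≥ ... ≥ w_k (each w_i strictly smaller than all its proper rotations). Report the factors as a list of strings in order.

["ceee", "acdf", "abecbffcc", "aafbd", "aaacacfdfadcd"]

emit factor 1: 'ceee' (i=0, period=4)
emit factor 2: 'acdf' (i=4, period=4)
emit factor 3: 'abecbffcc' (i=8, period=9)
emit factor 4: 'aafbd' (i=17, period=5)
emit factor 5: 'aaacacfdfadcd' (i=22, period=13)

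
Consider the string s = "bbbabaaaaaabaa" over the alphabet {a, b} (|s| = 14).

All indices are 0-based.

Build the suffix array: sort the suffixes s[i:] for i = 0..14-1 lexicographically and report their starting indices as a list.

[13, 12, 5, 6, 7, 8, 9, 10, 3, 11, 4, 2, 1, 0]

rank→(start, suffix):
  0 → (13, 'a')
  1 → (12, 'aa')
  2 → (5, 'aaaaaabaa')
  3 → (6, 'aaaaabaa')
  4 → (7, 'aaaabaa')
  5 → (8, 'aaabaa')
  6 → (9, 'aabaa')
  7 → (10, 'abaa')
  8 → (3, 'abaaaaaabaa')
  9 → (11, 'baa')
  10 → (4, 'baaaaaabaa')
  11 → (2, 'babaaaaaabaa')
  12 → (1, 'bbabaaaaaabaa')
  13 → (0, 'bbbabaaaaaabaa')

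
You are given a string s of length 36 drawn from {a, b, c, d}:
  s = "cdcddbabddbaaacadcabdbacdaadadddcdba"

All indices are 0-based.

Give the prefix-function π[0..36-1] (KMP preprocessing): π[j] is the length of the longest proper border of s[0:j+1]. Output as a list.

π[0] = 0
j=1 s[j]='d': π[1]=0 (border '')
j=2 s[j]='c': π[2]=1 (border 'c')
j=3 s[j]='d': π[3]=2 (border 'cd')
j=4 s[j]='d': k: 2→0; π[4]=0 (border '')
j=5 s[j]='b': π[5]=0 (border '')
j=6 s[j]='a': π[6]=0 (border '')
j=7 s[j]='b': π[7]=0 (border '')
j=8 s[j]='d': π[8]=0 (border '')
j=9 s[j]='d': π[9]=0 (border '')
j=10 s[j]='b': π[10]=0 (border '')
j=11 s[j]='a': π[11]=0 (border '')
j=12 s[j]='a': π[12]=0 (border '')
j=13 s[j]='a': π[13]=0 (border '')
j=14 s[j]='c': π[14]=1 (border 'c')
j=15 s[j]='a': k: 1→0; π[15]=0 (border '')
j=16 s[j]='d': π[16]=0 (border '')
j=17 s[j]='c': π[17]=1 (border 'c')
j=18 s[j]='a': k: 1→0; π[18]=0 (border '')
j=19 s[j]='b': π[19]=0 (border '')
j=20 s[j]='d': π[20]=0 (border '')
j=21 s[j]='b': π[21]=0 (border '')
j=22 s[j]='a': π[22]=0 (border '')
j=23 s[j]='c': π[23]=1 (border 'c')
j=24 s[j]='d': π[24]=2 (border 'cd')
j=25 s[j]='a': k: 2→0; π[25]=0 (border '')
j=26 s[j]='a': π[26]=0 (border '')
j=27 s[j]='d': π[27]=0 (border '')
j=28 s[j]='a': π[28]=0 (border '')
j=29 s[j]='d': π[29]=0 (border '')
j=30 s[j]='d': π[30]=0 (border '')
j=31 s[j]='d': π[31]=0 (border '')
j=32 s[j]='c': π[32]=1 (border 'c')
j=33 s[j]='d': π[33]=2 (border 'cd')
j=34 s[j]='b': k: 2→0; π[34]=0 (border '')
j=35 s[j]='a': π[35]=0 (border '')

[0, 0, 1, 2, 0, 0, 0, 0, 0, 0, 0, 0, 0, 0, 1, 0, 0, 1, 0, 0, 0, 0, 0, 1, 2, 0, 0, 0, 0, 0, 0, 0, 1, 2, 0, 0]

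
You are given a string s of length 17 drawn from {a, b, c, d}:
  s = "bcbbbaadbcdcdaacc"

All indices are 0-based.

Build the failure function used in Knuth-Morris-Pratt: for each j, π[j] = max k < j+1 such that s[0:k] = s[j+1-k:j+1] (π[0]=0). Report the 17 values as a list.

π[0] = 0
j=1 s[j]='c': π[1]=0 (border '')
j=2 s[j]='b': π[2]=1 (border 'b')
j=3 s[j]='b': k: 1→0; π[3]=1 (border 'b')
j=4 s[j]='b': k: 1→0; π[4]=1 (border 'b')
j=5 s[j]='a': k: 1→0; π[5]=0 (border '')
j=6 s[j]='a': π[6]=0 (border '')
j=7 s[j]='d': π[7]=0 (border '')
j=8 s[j]='b': π[8]=1 (border 'b')
j=9 s[j]='c': π[9]=2 (border 'bc')
j=10 s[j]='d': k: 2→0; π[10]=0 (border '')
j=11 s[j]='c': π[11]=0 (border '')
j=12 s[j]='d': π[12]=0 (border '')
j=13 s[j]='a': π[13]=0 (border '')
j=14 s[j]='a': π[14]=0 (border '')
j=15 s[j]='c': π[15]=0 (border '')
j=16 s[j]='c': π[16]=0 (border '')

[0, 0, 1, 1, 1, 0, 0, 0, 1, 2, 0, 0, 0, 0, 0, 0, 0]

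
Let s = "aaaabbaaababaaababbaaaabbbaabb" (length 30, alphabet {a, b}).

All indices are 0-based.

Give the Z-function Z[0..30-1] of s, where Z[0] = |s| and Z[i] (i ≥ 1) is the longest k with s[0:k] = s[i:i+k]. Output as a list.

[30, 3, 2, 1, 0, 0, 3, 2, 1, 0, 1, 0, 3, 2, 1, 0, 1, 0, 0, 6, 3, 2, 1, 0, 0, 0, 2, 1, 0, 0]

Z[0]=30
i=1: outside box; Z[1]=3 grow→box=[1,4)
i=2: min(r-i=2, Z[1]=3)=2; Z[2]=2
i=3: min(r-i=1, Z[2]=2)=1; Z[3]=1
i=4: outside box; Z[4]=0
i=5: outside box; Z[5]=0
i=6: outside box; Z[6]=3 grow→box=[6,9)
i=7: min(r-i=2, Z[1]=3)=2; Z[7]=2
i=8: min(r-i=1, Z[2]=2)=1; Z[8]=1
i=9: outside box; Z[9]=0
i=10: outside box; Z[10]=1 grow→box=[10,11)
i=11: outside box; Z[11]=0
i=12: outside box; Z[12]=3 grow→box=[12,15)
i=13: min(r-i=2, Z[1]=3)=2; Z[13]=2
i=14: min(r-i=1, Z[2]=2)=1; Z[14]=1
i=15: outside box; Z[15]=0
i=16: outside box; Z[16]=1 grow→box=[16,17)
i=17: outside box; Z[17]=0
i=18: outside box; Z[18]=0
i=19: outside box; Z[19]=6 grow→box=[19,25)
i=20: min(r-i=5, Z[1]=3)=3; Z[20]=3
i=21: min(r-i=4, Z[2]=2)=2; Z[21]=2
i=22: min(r-i=3, Z[3]=1)=1; Z[22]=1
i=23: min(r-i=2, Z[4]=0)=0; Z[23]=0
i=24: min(r-i=1, Z[5]=0)=0; Z[24]=0
i=25: outside box; Z[25]=0
i=26: outside box; Z[26]=2 grow→box=[26,28)
i=27: min(r-i=1, Z[1]=3)=1; Z[27]=1
i=28: outside box; Z[28]=0
i=29: outside box; Z[29]=0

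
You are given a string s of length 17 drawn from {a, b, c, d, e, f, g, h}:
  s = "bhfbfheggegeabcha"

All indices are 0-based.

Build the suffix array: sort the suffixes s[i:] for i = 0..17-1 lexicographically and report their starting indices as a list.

rank | idx | suffix
   0 |  16 | a
   1 |  12 | abcha
   2 |  13 | bcha
   3 |   3 | bfheggegeabcha
   4 |   0 | bhfbfheggegeabcha
   5 |  14 | cha
   6 |  11 | eabcha
   7 |   9 | egeabcha
   8 |   6 | eggegeabcha
   9 |   2 | fbfheggegeabcha
  10 |   4 | fheggegeabcha
  11 |  10 | geabcha
  12 |   8 | gegeabcha
  13 |   7 | ggegeabcha
  14 |  15 | ha
  15 |   5 | heggegeabcha
  16 |   1 | hfbfheggegeabcha

[16, 12, 13, 3, 0, 14, 11, 9, 6, 2, 4, 10, 8, 7, 15, 5, 1]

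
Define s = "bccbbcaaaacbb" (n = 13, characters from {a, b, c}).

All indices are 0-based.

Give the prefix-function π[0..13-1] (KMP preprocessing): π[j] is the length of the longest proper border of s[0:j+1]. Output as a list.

[0, 0, 0, 1, 1, 2, 0, 0, 0, 0, 0, 1, 1]

π[0] = 0
j=1 s[j]='c': π[1]=0 (border '')
j=2 s[j]='c': π[2]=0 (border '')
j=3 s[j]='b': π[3]=1 (border 'b')
j=4 s[j]='b': k: 1→0; π[4]=1 (border 'b')
j=5 s[j]='c': π[5]=2 (border 'bc')
j=6 s[j]='a': k: 2→0; π[6]=0 (border '')
j=7 s[j]='a': π[7]=0 (border '')
j=8 s[j]='a': π[8]=0 (border '')
j=9 s[j]='a': π[9]=0 (border '')
j=10 s[j]='c': π[10]=0 (border '')
j=11 s[j]='b': π[11]=1 (border 'b')
j=12 s[j]='b': k: 1→0; π[12]=1 (border 'b')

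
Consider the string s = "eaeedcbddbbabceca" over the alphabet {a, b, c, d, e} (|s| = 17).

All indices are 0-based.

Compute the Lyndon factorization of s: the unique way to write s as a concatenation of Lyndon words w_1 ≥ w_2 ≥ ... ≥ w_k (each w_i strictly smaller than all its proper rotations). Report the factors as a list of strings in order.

["e", "aeedcbddbb", "abcec", "a"]

emit factor 1: 'e' (i=0, period=1)
emit factor 2: 'aeedcbddbb' (i=1, period=10)
emit factor 3: 'abcec' (i=11, period=5)
emit factor 4: 'a' (i=16, period=1)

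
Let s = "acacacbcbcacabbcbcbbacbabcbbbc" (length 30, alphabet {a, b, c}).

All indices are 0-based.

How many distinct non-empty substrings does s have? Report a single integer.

399

rank→(start, suffix):
  0 → (12, 'abbcbcbbacbabcbbbc')
  1 → (23, 'abcbbbc')
  2 → (10, 'acabbcbcbbacbabcbbbc')
  3 → (0, 'acacacbcbcacabbcbcbbacbabcbbbc')
  4 → (2, 'acacbcbcacabbcbcbbacbabcbbbc')
  5 → (20, 'acbabcbbbc')
  6 → (4, 'acbcbcacabbcbcbbacbabcbbbc')
  7 → (22, 'babcbbbc')
  8 → (19, 'bacbabcbbbc')
  9 → (18, 'bbacbabcbbbc')
  10 → (26, 'bbbc')
  11 → (27, 'bbc')
  12 → (13, 'bbcbcbbacbabcbbbc')
  13 → (28, 'bc')
  14 → (8, 'bcacabbcbcbbacbabcbbbc')
  15 → (16, 'bcbbacbabcbbbc')
  16 → (24, 'bcbbbc')
  17 → (6, 'bcbcacabbcbcbbacbabcbbbc')
  18 → (14, 'bcbcbbacbabcbbbc')
  19 → (29, 'c')
  20 → (11, 'cabbcbcbbacbabcbbbc')
  21 → (9, 'cacabbcbcbbacbabcbbbc')
  22 → (1, 'cacacbcbcacabbcbcbbacbabcbbbc')
  23 → (3, 'cacbcbcacabbcbcbbacbabcbbbc')
  24 → (21, 'cbabcbbbc')
  25 → (17, 'cbbacbabcbbbc')
  26 → (25, 'cbbbc')
  27 → (7, 'cbcacabbcbcbbacbabcbbbc')
  28 → (15, 'cbcbbacbabcbbbc')
  29 → (5, 'cbcbcacabbcbcbbacbabcbbbc')

SA = [12, 23, 10, 0, 2, 20, 4, 22, 19, 18, 26, 27, 13, 28, 8, 16, 24, 6, 14, 29, 11, 9, 1, 3, 21, 17, 25, 7, 15, 5]
[i] adj suffixes → lcp
  [1] 12/23 → 2 ('ab')
  [2] 23/10 → 1 ('a')
  [3] 10/0 → 3 ('aca')
  [4] 0/2 → 4 ('acac')
  [5] 2/20 → 2 ('ac')
  [6] 20/4 → 3 ('acb')
  [7] 4/22 → 0 ('')
  [8] 22/19 → 2 ('ba')
  [9] 19/18 → 1 ('b')
  [10] 18/26 → 2 ('bb')
  [11] 26/27 → 2 ('bb')
  [12] 27/13 → 3 ('bbc')
  [13] 13/28 → 1 ('b')
  [14] 28/8 → 2 ('bc')
  [15] 8/16 → 2 ('bc')
  [16] 16/24 → 4 ('bcbb')
  [17] 24/6 → 3 ('bcb')
  [18] 6/14 → 4 ('bcbc')
  [19] 14/29 → 0 ('')
  [20] 29/11 → 1 ('c')
  [21] 11/9 → 2 ('ca')
  [22] 9/1 → 4 ('caca')
  [23] 1/3 → 3 ('cac')
  [24] 3/21 → 1 ('c')
  [25] 21/17 → 2 ('cb')
  [26] 17/25 → 3 ('cbb')
  [27] 25/7 → 2 ('cb')
  [28] 7/15 → 3 ('cbc')
  [29] 15/5 → 4 ('cbcb')

n(n+1)/2 = 30·31/2 = 465
Σ LCP = 0 + 2 + 1 + 3 + 4 + 2 + 3 + 0 + 2 + 1 + 2 + 2 + 3 + 1 + 2 + 2 + 4 + 3 + 4 + 0 + 1 + 2 + 4 + 3 + 1 + 2 + 3 + 2 + 3 + 4 = 66
distinct = 465 − 66 = 399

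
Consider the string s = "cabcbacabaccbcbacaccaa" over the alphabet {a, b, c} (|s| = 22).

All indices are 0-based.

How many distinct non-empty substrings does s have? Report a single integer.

rank | idx | suffix
   0 |  21 | a
   1 |  20 | aa
   2 |   7 | abaccbcbacaccaa
   3 |   1 | abcbacabaccbcbacaccaa
   4 |   5 | acabaccbcbacaccaa
   5 |  15 | acaccaa
   6 |  17 | accaa
   7 |   9 | accbcbacaccaa
   8 |   4 | bacabaccbcbacaccaa
   9 |  14 | bacaccaa
  10 |   8 | baccbcbacaccaa
  11 |   2 | bcbacabaccbcbacaccaa
  12 |  12 | bcbacaccaa
  13 |  19 | caa
  14 |   6 | cabaccbcbacaccaa
  15 |   0 | cabcbacabaccbcbacaccaa
  16 |  16 | caccaa
  17 |   3 | cbacabaccbcbacaccaa
  18 |  13 | cbacaccaa
  19 |  11 | cbcbacaccaa
  20 |  18 | ccaa
  21 |  10 | ccbcbacaccaa

SA = [21, 20, 7, 1, 5, 15, 17, 9, 4, 14, 8, 2, 12, 19, 6, 0, 16, 3, 13, 11, 18, 10]
i: (SA[i-1],SA[i]) lcp shared
  1: (21,20) 1 'a'
  2: (20,7) 1 'a'
  3: (7,1) 2 'ab'
  4: (1,5) 1 'a'
  5: (5,15) 3 'aca'
  6: (15,17) 2 'ac'
  7: (17,9) 3 'acc'
  8: (9,4) 0 ''
  9: (4,14) 4 'baca'
  10: (14,8) 3 'bac'
  11: (8,2) 1 'b'
  12: (2,12) 6 'bcbaca'
  13: (12,19) 0 ''
  14: (19,6) 2 'ca'
  15: (6,0) 3 'cab'
  16: (0,16) 2 'ca'
  17: (16,3) 1 'c'
  18: (3,13) 5 'cbaca'
  19: (13,11) 2 'cb'
  20: (11,18) 1 'c'
  21: (18,10) 2 'cc'

n(n+1)/2 = 22·23/2 = 253
Σ LCP = 0 + 1 + 1 + 2 + 1 + 3 + 2 + 3 + 0 + 4 + 3 + 1 + 6 + 0 + 2 + 3 + 2 + 1 + 5 + 2 + 1 + 2 = 45
distinct = 253 − 45 = 208

208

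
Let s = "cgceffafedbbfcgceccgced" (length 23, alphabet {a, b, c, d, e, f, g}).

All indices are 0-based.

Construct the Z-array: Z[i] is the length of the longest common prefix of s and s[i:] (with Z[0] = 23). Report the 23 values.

[23, 0, 1, 0, 0, 0, 0, 0, 0, 0, 0, 0, 0, 4, 0, 1, 0, 1, 4, 0, 1, 0, 0]

Z[0]=23
i=1: fresh scan; Z[1]=0
i=2: fresh scan; Z[2]=1 grow→box=[2,3)
i=3: fresh scan; Z[3]=0
i=4: fresh scan; Z[4]=0
i=5: fresh scan; Z[5]=0
i=6: fresh scan; Z[6]=0
i=7: fresh scan; Z[7]=0
i=8: fresh scan; Z[8]=0
i=9: fresh scan; Z[9]=0
i=10: fresh scan; Z[10]=0
i=11: fresh scan; Z[11]=0
i=12: fresh scan; Z[12]=0
i=13: fresh scan; Z[13]=4 grow→box=[13,17)
i=14: min(r-i=3, Z[1]=0)=0; Z[14]=0
i=15: min(r-i=2, Z[2]=1)=1; Z[15]=1
i=16: min(r-i=1, Z[3]=0)=0; Z[16]=0
i=17: fresh scan; Z[17]=1 grow→box=[17,18)
i=18: fresh scan; Z[18]=4 grow→box=[18,22)
i=19: min(r-i=3, Z[1]=0)=0; Z[19]=0
i=20: min(r-i=2, Z[2]=1)=1; Z[20]=1
i=21: min(r-i=1, Z[3]=0)=0; Z[21]=0
i=22: fresh scan; Z[22]=0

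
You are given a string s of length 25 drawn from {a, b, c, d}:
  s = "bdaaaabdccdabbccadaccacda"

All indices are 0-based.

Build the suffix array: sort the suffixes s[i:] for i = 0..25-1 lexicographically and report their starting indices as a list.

[24, 2, 3, 4, 11, 5, 18, 21, 16, 12, 13, 0, 6, 20, 15, 19, 14, 8, 22, 9, 23, 1, 10, 17, 7]

rank→(start, suffix):
  0 → (24, 'a')
  1 → (2, 'aaaabdccdabbccadaccacda')
  2 → (3, 'aaabdccdabbccadaccacda')
  3 → (4, 'aabdccdabbccadaccacda')
  4 → (11, 'abbccadaccacda')
  5 → (5, 'abdccdabbccadaccacda')
  6 → (18, 'accacda')
  7 → (21, 'acda')
  8 → (16, 'adaccacda')
  9 → (12, 'bbccadaccacda')
  10 → (13, 'bccadaccacda')
  11 → (0, 'bdaaaabdccdabbccadaccacda')
  12 → (6, 'bdccdabbccadaccacda')
  13 → (20, 'cacda')
  14 → (15, 'cadaccacda')
  15 → (19, 'ccacda')
  16 → (14, 'ccadaccacda')
  17 → (8, 'ccdabbccadaccacda')
  18 → (22, 'cda')
  19 → (9, 'cdabbccadaccacda')
  20 → (23, 'da')
  21 → (1, 'daaaabdccdabbccadaccacda')
  22 → (10, 'dabbccadaccacda')
  23 → (17, 'daccacda')
  24 → (7, 'dccdabbccadaccacda')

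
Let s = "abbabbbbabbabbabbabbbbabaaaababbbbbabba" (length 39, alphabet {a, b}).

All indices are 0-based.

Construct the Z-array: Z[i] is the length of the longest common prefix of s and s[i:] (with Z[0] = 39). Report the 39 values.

Z[0]=39
i=1: outside box; Z[1]=0
i=2: outside box; Z[2]=0
i=3: outside box; Z[3]=3 extend→box=[3,6)
i=4: min(r-i=2, Z[1]=0)=0; Z[4]=0
i=5: min(r-i=1, Z[2]=0)=0; Z[5]=0
i=6: outside box; Z[6]=0
i=7: outside box; Z[7]=0
i=8: outside box; Z[8]=6 extend→box=[8,14)
i=9: min(r-i=5, Z[1]=0)=0; Z[9]=0
i=10: min(r-i=4, Z[2]=0)=0; Z[10]=0
i=11: min(r-i=3, Z[3]=3)=3; Z[11]=6 extend→box=[11,17)
i=12: min(r-i=5, Z[1]=0)=0; Z[12]=0
i=13: min(r-i=4, Z[2]=0)=0; Z[13]=0
i=14: min(r-i=3, Z[3]=3)=3; Z[14]=10 extend→box=[14,24)
i=15: min(r-i=9, Z[1]=0)=0; Z[15]=0
i=16: min(r-i=8, Z[2]=0)=0; Z[16]=0
i=17: min(r-i=7, Z[3]=3)=3; Z[17]=3
i=18: min(r-i=6, Z[4]=0)=0; Z[18]=0
i=19: min(r-i=5, Z[5]=0)=0; Z[19]=0
i=20: min(r-i=4, Z[6]=0)=0; Z[20]=0
i=21: min(r-i=3, Z[7]=0)=0; Z[21]=0
i=22: min(r-i=2, Z[8]=6)=2; Z[22]=2
i=23: min(r-i=1, Z[9]=0)=0; Z[23]=0
i=24: outside box; Z[24]=1 extend→box=[24,25)
i=25: outside box; Z[25]=1 extend→box=[25,26)
i=26: outside box; Z[26]=1 extend→box=[26,27)
i=27: outside box; Z[27]=2 extend→box=[27,29)
i=28: min(r-i=1, Z[1]=0)=0; Z[28]=0
i=29: outside box; Z[29]=3 extend→box=[29,32)
i=30: min(r-i=2, Z[1]=0)=0; Z[30]=0
i=31: min(r-i=1, Z[2]=0)=0; Z[31]=0
i=32: outside box; Z[32]=0
i=33: outside box; Z[33]=0
i=34: outside box; Z[34]=0
i=35: outside box; Z[35]=4 extend→box=[35,39)
i=36: min(r-i=3, Z[1]=0)=0; Z[36]=0
i=37: min(r-i=2, Z[2]=0)=0; Z[37]=0
i=38: min(r-i=1, Z[3]=3)=1; Z[38]=1

[39, 0, 0, 3, 0, 0, 0, 0, 6, 0, 0, 6, 0, 0, 10, 0, 0, 3, 0, 0, 0, 0, 2, 0, 1, 1, 1, 2, 0, 3, 0, 0, 0, 0, 0, 4, 0, 0, 1]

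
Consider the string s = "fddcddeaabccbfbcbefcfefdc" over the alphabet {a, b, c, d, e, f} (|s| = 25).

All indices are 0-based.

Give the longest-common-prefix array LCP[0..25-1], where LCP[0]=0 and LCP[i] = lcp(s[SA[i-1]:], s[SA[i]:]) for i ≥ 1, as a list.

[0, 1, 0, 2, 1, 1, 0, 1, 2, 1, 1, 1, 0, 2, 1, 2, 1, 0, 1, 2, 0, 1, 1, 2, 1]

sorted suffixes:
  #0 SA[0]=7  'aabccbfbcbefcfefdc'
  #1 SA[1]=8  'abccbfbcbefcfefdc'
  #2 SA[2]=14  'bcbefcfefdc'
  #3 SA[3]=9  'bccbfbcbefcfefdc'
  #4 SA[4]=16  'befcfefdc'
  #5 SA[5]=12  'bfbcbefcfefdc'
  #6 SA[6]=24  'c'
  #7 SA[7]=15  'cbefcfefdc'
  #8 SA[8]=11  'cbfbcbefcfefdc'
  #9 SA[9]=10  'ccbfbcbefcfefdc'
  #10 SA[10]=3  'cddeaabccbfbcbefcfefdc'
  #11 SA[11]=19  'cfefdc'
  #12 SA[12]=23  'dc'
  #13 SA[13]=2  'dcddeaabccbfbcbefcfefdc'
  #14 SA[14]=1  'ddcddeaabccbfbcbefcfefdc'
  #15 SA[15]=4  'ddeaabccbfbcbefcfefdc'
  #16 SA[16]=5  'deaabccbfbcbefcfefdc'
  #17 SA[17]=6  'eaabccbfbcbefcfefdc'
  #18 SA[18]=17  'efcfefdc'
  #19 SA[19]=21  'efdc'
  #20 SA[20]=13  'fbcbefcfefdc'
  #21 SA[21]=18  'fcfefdc'
  #22 SA[22]=22  'fdc'
  #23 SA[23]=0  'fddcddeaabccbfbcbefcfefdc'
  #24 SA[24]=20  'fefdc'

SA = [7, 8, 14, 9, 16, 12, 24, 15, 11, 10, 3, 19, 23, 2, 1, 4, 5, 6, 17, 21, 13, 18, 22, 0, 20]
[i] adj suffixes → lcp
  [1] 7/8 → 1 ('a')
  [2] 8/14 → 0 ('')
  [3] 14/9 → 2 ('bc')
  [4] 9/16 → 1 ('b')
  [5] 16/12 → 1 ('b')
  [6] 12/24 → 0 ('')
  [7] 24/15 → 1 ('c')
  [8] 15/11 → 2 ('cb')
  [9] 11/10 → 1 ('c')
  [10] 10/3 → 1 ('c')
  [11] 3/19 → 1 ('c')
  [12] 19/23 → 0 ('')
  [13] 23/2 → 2 ('dc')
  [14] 2/1 → 1 ('d')
  [15] 1/4 → 2 ('dd')
  [16] 4/5 → 1 ('d')
  [17] 5/6 → 0 ('')
  [18] 6/17 → 1 ('e')
  [19] 17/21 → 2 ('ef')
  [20] 21/13 → 0 ('')
  [21] 13/18 → 1 ('f')
  [22] 18/22 → 1 ('f')
  [23] 22/0 → 2 ('fd')
  [24] 0/20 → 1 ('f')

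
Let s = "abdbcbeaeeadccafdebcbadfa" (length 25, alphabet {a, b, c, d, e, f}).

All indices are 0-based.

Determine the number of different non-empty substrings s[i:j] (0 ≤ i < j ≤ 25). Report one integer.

rank | idx | suffix
   0 |  24 | a
   1 |   0 | abdbcbeaeeadccafdebcbadfa
   2 |  10 | adccafdebcbadfa
   3 |  21 | adfa
   4 |   7 | aeeadccafdebcbadfa
   5 |  14 | afdebcbadfa
   6 |  20 | badfa
   7 |  18 | bcbadfa
   8 |   3 | bcbeaeeadccafdebcbadfa
   9 |   1 | bdbcbeaeeadccafdebcbadfa
  10 |   5 | beaeeadccafdebcbadfa
  11 |  13 | cafdebcbadfa
  12 |  19 | cbadfa
  13 |   4 | cbeaeeadccafdebcbadfa
  14 |  12 | ccafdebcbadfa
  15 |   2 | dbcbeaeeadccafdebcbadfa
  16 |  11 | dccafdebcbadfa
  17 |  16 | debcbadfa
  18 |  22 | dfa
  19 |   9 | eadccafdebcbadfa
  20 |   6 | eaeeadccafdebcbadfa
  21 |  17 | ebcbadfa
  22 |   8 | eeadccafdebcbadfa
  23 |  23 | fa
  24 |  15 | fdebcbadfa

SA = [24, 0, 10, 21, 7, 14, 20, 18, 3, 1, 5, 13, 19, 4, 12, 2, 11, 16, 22, 9, 6, 17, 8, 23, 15]
rank  pair      lcp
   1  s[24:],s[0:]  1  'a'
   2  s[0:],s[10:]  1  'a'
   3  s[10:],s[21:]  2  'ad'
   4  s[21:],s[7:]  1  'a'
   5  s[7:],s[14:]  1  'a'
   6  s[14:],s[20:]  0  ''
   7  s[20:],s[18:]  1  'b'
   8  s[18:],s[3:]  3  'bcb'
   9  s[3:],s[1:]  1  'b'
  10  s[1:],s[5:]  1  'b'
  11  s[5:],s[13:]  0  ''
  12  s[13:],s[19:]  1  'c'
  13  s[19:],s[4:]  2  'cb'
  14  s[4:],s[12:]  1  'c'
  15  s[12:],s[2:]  0  ''
  16  s[2:],s[11:]  1  'd'
  17  s[11:],s[16:]  1  'd'
  18  s[16:],s[22:]  1  'd'
  19  s[22:],s[9:]  0  ''
  20  s[9:],s[6:]  2  'ea'
  21  s[6:],s[17:]  1  'e'
  22  s[17:],s[8:]  1  'e'
  23  s[8:],s[23:]  0  ''
  24  s[23:],s[15:]  1  'f'

n(n+1)/2 = 25·26/2 = 325
Σ LCP = 0 + 1 + 1 + 2 + 1 + 1 + 0 + 1 + 3 + 1 + 1 + 0 + 1 + 2 + 1 + 0 + 1 + 1 + 1 + 0 + 2 + 1 + 1 + 0 + 1 = 24
distinct = 325 − 24 = 301

301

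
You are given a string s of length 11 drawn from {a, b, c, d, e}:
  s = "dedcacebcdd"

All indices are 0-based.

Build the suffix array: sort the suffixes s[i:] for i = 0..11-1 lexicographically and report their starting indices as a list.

[4, 7, 3, 8, 5, 10, 2, 9, 0, 6, 1]

sorted suffixes:
  #0 SA[0]=4  'acebcdd'
  #1 SA[1]=7  'bcdd'
  #2 SA[2]=3  'cacebcdd'
  #3 SA[3]=8  'cdd'
  #4 SA[4]=5  'cebcdd'
  #5 SA[5]=10  'd'
  #6 SA[6]=2  'dcacebcdd'
  #7 SA[7]=9  'dd'
  #8 SA[8]=0  'dedcacebcdd'
  #9 SA[9]=6  'ebcdd'
  #10 SA[10]=1  'edcacebcdd'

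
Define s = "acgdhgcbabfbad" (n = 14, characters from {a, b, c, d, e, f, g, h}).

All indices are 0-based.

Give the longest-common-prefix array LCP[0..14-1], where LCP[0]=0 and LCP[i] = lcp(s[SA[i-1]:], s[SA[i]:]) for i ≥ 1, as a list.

[0, 1, 1, 0, 2, 1, 0, 1, 0, 1, 0, 0, 1, 0]

sorted suffixes:
  #0 SA[0]=8  'abfbad'
  #1 SA[1]=0  'acgdhgcbabfbad'
  #2 SA[2]=12  'ad'
  #3 SA[3]=7  'babfbad'
  #4 SA[4]=11  'bad'
  #5 SA[5]=9  'bfbad'
  #6 SA[6]=6  'cbabfbad'
  #7 SA[7]=1  'cgdhgcbabfbad'
  #8 SA[8]=13  'd'
  #9 SA[9]=3  'dhgcbabfbad'
  #10 SA[10]=10  'fbad'
  #11 SA[11]=5  'gcbabfbad'
  #12 SA[12]=2  'gdhgcbabfbad'
  #13 SA[13]=4  'hgcbabfbad'

SA = [8, 0, 12, 7, 11, 9, 6, 1, 13, 3, 10, 5, 2, 4]
rank  pair      lcp
   1  s[8:],s[0:]  1  'a'
   2  s[0:],s[12:]  1  'a'
   3  s[12:],s[7:]  0  ''
   4  s[7:],s[11:]  2  'ba'
   5  s[11:],s[9:]  1  'b'
   6  s[9:],s[6:]  0  ''
   7  s[6:],s[1:]  1  'c'
   8  s[1:],s[13:]  0  ''
   9  s[13:],s[3:]  1  'd'
  10  s[3:],s[10:]  0  ''
  11  s[10:],s[5:]  0  ''
  12  s[5:],s[2:]  1  'g'
  13  s[2:],s[4:]  0  ''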